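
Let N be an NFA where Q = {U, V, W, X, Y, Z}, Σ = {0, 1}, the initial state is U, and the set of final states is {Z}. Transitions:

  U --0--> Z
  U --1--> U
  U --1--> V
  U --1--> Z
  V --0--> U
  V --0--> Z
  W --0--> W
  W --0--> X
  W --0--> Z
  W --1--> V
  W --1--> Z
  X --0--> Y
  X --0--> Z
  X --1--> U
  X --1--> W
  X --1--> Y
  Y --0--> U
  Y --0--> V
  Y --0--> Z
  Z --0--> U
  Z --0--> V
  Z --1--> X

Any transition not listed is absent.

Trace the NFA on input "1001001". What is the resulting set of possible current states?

{U, V, X, Z}

Start in {U}.
Read '1': {U} → {U, V, Z}.
Read '0': {U, V, Z} → {U, V, Z}.
Read '0': {U, V, Z} → {U, V, Z}.
Read '1': {U, V, Z} → {U, V, X, Z}.
Read '0': {U, V, X, Z} → {U, V, Y, Z}.
Read '0': {U, V, Y, Z} → {U, V, Z}.
Read '1': {U, V, Z} → {U, V, X, Z}.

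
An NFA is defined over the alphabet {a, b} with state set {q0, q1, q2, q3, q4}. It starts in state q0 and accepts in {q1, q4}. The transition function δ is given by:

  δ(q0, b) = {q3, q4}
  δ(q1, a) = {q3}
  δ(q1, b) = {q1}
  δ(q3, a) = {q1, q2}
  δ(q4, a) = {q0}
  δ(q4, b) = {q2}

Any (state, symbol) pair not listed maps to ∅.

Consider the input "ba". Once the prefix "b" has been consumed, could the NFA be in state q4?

Yes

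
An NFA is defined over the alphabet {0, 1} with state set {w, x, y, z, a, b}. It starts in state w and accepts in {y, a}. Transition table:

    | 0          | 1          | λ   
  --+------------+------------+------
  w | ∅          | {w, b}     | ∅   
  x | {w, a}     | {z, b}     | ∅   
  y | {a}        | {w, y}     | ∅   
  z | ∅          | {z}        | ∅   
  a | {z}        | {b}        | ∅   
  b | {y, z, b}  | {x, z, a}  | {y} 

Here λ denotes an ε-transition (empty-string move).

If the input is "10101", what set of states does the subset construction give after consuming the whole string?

Start in {w}.
Read '1': w→{w, b}; union {w, b}; ε-closure = {w, y, b}.
Read '0': w→∅, y→{a}, b→{y, z, b}; now {y, z, a, b}.
Read '1': y→{w, y}, z→{z}, a→{b}, b→{x, z, a}; now {w, x, y, z, a, b}.
Read '0': w→∅, x→{w, a}, y→{a}, z→∅, a→{z}, b→{y, z, b}; now {w, y, z, a, b}.
Read '1': w→{w, b}, y→{w, y}, z→{z}, a→{b}, b→{x, z, a}; now {w, x, y, z, a, b}.

{w, x, y, z, a, b}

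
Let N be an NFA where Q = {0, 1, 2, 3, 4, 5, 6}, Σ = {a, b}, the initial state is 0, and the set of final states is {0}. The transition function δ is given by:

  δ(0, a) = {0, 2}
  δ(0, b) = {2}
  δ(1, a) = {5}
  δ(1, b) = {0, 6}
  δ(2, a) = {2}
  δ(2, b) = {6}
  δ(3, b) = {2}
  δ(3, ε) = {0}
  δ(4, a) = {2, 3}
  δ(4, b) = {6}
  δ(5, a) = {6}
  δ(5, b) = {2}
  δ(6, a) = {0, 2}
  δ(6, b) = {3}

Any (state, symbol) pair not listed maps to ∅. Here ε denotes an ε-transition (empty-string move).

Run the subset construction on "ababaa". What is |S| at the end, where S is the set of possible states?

2

Start in {0}.
Read 'a': 0→{0, 2}; now {0, 2}.
Read 'b': 0→{2}, 2→{6}; now {2, 6}.
Read 'a': 2→{2}, 6→{0, 2}; now {0, 2}.
Read 'b': 0→{2}, 2→{6}; now {2, 6}.
Read 'a': 2→{2}, 6→{0, 2}; now {0, 2}.
Read 'a': 0→{0, 2}, 2→{2}; now {0, 2}.
That set has 2 states.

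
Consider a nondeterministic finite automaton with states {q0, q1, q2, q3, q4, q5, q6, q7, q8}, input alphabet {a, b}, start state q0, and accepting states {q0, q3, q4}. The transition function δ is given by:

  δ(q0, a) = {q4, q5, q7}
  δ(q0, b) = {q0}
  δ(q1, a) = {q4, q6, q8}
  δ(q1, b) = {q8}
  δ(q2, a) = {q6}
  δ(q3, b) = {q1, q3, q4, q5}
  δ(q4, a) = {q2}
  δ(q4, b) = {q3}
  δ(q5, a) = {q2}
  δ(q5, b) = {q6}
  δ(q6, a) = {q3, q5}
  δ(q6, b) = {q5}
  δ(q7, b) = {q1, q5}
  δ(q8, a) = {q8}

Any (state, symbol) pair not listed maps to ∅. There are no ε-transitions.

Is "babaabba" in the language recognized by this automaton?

Start in {q0}.
Read 'b': {q0} → {q0}.
Read 'a': {q0} → {q4, q5, q7}.
Read 'b': {q4, q5, q7} → {q1, q3, q5, q6}.
Read 'a': {q1, q3, q5, q6} → {q2, q3, q4, q5, q6, q8}.
Read 'a': {q2, q3, q4, q5, q6, q8} → {q2, q3, q5, q6, q8}.
Read 'b': {q2, q3, q5, q6, q8} → {q1, q3, q4, q5, q6}.
Read 'b': {q1, q3, q4, q5, q6} → {q1, q3, q4, q5, q6, q8}.
Read 'a': {q1, q3, q4, q5, q6, q8} → {q2, q3, q4, q5, q6, q8}.
The final set {q2, q3, q4, q5, q6, q8} contains the accepting states q3, q4.

Yes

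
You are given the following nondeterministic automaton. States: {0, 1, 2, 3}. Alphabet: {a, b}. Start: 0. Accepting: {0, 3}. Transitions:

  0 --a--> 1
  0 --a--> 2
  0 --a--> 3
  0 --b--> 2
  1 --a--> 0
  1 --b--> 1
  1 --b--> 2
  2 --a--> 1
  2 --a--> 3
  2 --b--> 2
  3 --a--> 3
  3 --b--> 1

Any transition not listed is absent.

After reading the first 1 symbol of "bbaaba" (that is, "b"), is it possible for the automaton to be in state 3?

No

Start in {0}.
Read 'b': 0→{2}; now {2}.
State 3 is not in {2}.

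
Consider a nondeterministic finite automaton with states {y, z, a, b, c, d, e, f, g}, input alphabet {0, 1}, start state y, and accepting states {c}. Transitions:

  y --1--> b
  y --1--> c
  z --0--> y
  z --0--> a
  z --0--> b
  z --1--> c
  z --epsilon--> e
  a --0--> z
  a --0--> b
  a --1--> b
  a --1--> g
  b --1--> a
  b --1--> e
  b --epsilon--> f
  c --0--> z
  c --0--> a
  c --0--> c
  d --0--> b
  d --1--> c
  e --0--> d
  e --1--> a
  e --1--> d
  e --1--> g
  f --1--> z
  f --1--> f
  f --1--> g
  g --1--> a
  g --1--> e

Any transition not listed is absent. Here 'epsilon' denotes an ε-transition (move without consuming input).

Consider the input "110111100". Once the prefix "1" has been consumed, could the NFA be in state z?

Start in {y}.
Read '1': y→{b, c}; union {b, c}; ε-closure = {b, c, f}.
State z is not in {b, c, f}.

No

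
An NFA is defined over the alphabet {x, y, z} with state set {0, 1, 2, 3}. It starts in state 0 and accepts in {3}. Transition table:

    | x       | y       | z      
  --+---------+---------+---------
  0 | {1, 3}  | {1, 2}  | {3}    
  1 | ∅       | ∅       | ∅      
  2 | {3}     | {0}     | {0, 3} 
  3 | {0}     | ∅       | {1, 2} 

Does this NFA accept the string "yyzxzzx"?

Start in {0}.
Read 'y': 0→{1, 2}; now {1, 2}.
Read 'y': 1→∅, 2→{0}; now {0}.
Read 'z': 0→{3}; now {3}.
Read 'x': 3→{0}; now {0}.
Read 'z': 0→{3}; now {3}.
Read 'z': 3→{1, 2}; now {1, 2}.
Read 'x': 1→∅, 2→{3}; now {3}.
The final set {3} contains the accepting state 3.

Yes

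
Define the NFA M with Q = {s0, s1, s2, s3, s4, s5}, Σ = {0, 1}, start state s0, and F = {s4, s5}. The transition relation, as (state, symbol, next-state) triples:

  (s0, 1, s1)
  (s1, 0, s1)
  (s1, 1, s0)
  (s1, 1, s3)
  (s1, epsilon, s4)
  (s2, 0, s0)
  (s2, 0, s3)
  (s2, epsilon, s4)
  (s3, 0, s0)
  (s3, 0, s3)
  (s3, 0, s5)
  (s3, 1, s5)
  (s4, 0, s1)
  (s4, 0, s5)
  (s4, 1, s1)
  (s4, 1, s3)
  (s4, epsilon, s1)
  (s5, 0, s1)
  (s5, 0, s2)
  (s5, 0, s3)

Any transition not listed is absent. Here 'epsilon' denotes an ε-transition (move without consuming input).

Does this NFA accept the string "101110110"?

Yes

Start in {s0}.
Read '1': {s0} → {s1, s4}.
Read '0': {s1, s4} → {s1, s4, s5}.
Read '1': {s1, s4, s5} → {s0, s1, s3, s4}.
Read '1': {s0, s1, s3, s4} → {s0, s1, s3, s4, s5}.
Read '1': {s0, s1, s3, s4, s5} → {s0, s1, s3, s4, s5}.
Read '0': {s0, s1, s3, s4, s5} → {s0, s1, s2, s3, s4, s5}.
Read '1': {s0, s1, s2, s3, s4, s5} → {s0, s1, s3, s4, s5}.
Read '1': {s0, s1, s3, s4, s5} → {s0, s1, s3, s4, s5}.
Read '0': {s0, s1, s3, s4, s5} → {s0, s1, s2, s3, s4, s5}.
The final set {s0, s1, s2, s3, s4, s5} contains the accepting states s4, s5.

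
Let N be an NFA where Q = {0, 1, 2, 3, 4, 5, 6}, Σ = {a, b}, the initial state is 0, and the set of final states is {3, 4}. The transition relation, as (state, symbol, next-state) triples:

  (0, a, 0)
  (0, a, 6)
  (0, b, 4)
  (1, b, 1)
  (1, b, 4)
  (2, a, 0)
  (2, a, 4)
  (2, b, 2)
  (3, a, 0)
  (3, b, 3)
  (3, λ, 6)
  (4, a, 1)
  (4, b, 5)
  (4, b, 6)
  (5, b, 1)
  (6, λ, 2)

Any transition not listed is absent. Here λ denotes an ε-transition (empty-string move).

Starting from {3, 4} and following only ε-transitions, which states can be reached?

{2, 3, 4, 6}

Begin with {3, 4}.
ε-move 3 → 6; add 6.
ε-move 6 → 2; add 2.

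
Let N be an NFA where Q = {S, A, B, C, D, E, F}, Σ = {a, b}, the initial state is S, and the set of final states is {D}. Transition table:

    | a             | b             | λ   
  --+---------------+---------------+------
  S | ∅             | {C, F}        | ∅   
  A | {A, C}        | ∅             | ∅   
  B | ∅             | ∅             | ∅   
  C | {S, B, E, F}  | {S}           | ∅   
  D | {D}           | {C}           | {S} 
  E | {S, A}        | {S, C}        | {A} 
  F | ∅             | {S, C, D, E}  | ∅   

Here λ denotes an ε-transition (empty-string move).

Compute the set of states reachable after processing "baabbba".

{S, A, B, C, D, E, F}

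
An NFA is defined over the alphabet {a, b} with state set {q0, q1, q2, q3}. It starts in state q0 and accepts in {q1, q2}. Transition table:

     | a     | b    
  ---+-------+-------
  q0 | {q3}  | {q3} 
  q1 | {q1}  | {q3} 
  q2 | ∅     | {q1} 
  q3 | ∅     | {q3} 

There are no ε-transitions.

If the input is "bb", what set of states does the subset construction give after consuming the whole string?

Start in {q0}.
Read 'b': q0→{q3}; now {q3}.
Read 'b': q3→{q3}; now {q3}.

{q3}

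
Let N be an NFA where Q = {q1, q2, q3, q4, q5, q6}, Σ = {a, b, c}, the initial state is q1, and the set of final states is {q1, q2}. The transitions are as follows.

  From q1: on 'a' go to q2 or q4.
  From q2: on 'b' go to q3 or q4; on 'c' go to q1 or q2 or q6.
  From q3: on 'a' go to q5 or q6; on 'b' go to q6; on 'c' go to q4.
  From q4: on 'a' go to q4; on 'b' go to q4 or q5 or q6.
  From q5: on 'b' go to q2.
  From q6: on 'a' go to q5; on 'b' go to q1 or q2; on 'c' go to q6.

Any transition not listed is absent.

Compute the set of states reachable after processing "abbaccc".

Start in {q1}.
Read 'a': q1→{q2, q4}; now {q2, q4}.
Read 'b': q2→{q3, q4}, q4→{q4, q5, q6}; now {q3, q4, q5, q6}.
Read 'b': q3→{q6}, q4→{q4, q5, q6}, q5→{q2}, q6→{q1, q2}; now {q1, q2, q4, q5, q6}.
Read 'a': q1→{q2, q4}, q2→∅, q4→{q4}, q5→∅, q6→{q5}; now {q2, q4, q5}.
Read 'c': q2→{q1, q2, q6}, q4→∅, q5→∅; now {q1, q2, q6}.
Read 'c': q1→∅, q2→{q1, q2, q6}, q6→{q6}; now {q1, q2, q6}.
Read 'c': q1→∅, q2→{q1, q2, q6}, q6→{q6}; now {q1, q2, q6}.

{q1, q2, q6}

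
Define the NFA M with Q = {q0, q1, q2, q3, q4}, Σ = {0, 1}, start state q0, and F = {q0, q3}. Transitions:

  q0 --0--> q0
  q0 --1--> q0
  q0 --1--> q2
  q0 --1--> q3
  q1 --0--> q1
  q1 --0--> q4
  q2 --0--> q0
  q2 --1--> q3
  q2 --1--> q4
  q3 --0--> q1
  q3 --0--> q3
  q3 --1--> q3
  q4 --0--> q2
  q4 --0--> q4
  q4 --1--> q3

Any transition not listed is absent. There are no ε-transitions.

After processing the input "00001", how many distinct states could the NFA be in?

3

Start in {q0}.
Read '0': q0→{q0}; now {q0}.
Read '0': q0→{q0}; now {q0}.
Read '0': q0→{q0}; now {q0}.
Read '0': q0→{q0}; now {q0}.
Read '1': q0→{q0, q2, q3}; now {q0, q2, q3}.
That set has 3 states.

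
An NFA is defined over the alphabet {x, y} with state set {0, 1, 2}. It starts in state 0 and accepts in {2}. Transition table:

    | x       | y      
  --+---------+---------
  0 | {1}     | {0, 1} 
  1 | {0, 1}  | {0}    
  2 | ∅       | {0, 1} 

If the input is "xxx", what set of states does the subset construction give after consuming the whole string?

Start in {0}.
Read 'x': {0} → {1}.
Read 'x': {1} → {0, 1}.
Read 'x': {0, 1} → {0, 1}.

{0, 1}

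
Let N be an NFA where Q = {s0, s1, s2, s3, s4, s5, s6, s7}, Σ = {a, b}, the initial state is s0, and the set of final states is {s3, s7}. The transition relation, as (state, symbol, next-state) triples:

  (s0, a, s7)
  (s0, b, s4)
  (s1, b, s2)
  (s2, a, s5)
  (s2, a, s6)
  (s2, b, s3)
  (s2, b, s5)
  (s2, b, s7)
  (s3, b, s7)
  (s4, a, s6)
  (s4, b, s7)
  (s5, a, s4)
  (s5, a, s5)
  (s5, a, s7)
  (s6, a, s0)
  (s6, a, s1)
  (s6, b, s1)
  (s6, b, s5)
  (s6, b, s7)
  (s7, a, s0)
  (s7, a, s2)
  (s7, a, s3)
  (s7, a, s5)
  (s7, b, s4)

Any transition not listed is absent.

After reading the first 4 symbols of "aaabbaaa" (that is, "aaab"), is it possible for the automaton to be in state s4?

Start in {s0}.
Read 'a': s0→{s7}; now {s7}.
Read 'a': s7→{s0, s2, s3, s5}; now {s0, s2, s3, s5}.
Read 'a': s0→{s7}, s2→{s5, s6}, s3→∅, s5→{s4, s5, s7}; now {s4, s5, s6, s7}.
Read 'b': s4→{s7}, s5→∅, s6→{s1, s5, s7}, s7→{s4}; now {s1, s4, s5, s7}.
State s4 is in {s1, s4, s5, s7}.

Yes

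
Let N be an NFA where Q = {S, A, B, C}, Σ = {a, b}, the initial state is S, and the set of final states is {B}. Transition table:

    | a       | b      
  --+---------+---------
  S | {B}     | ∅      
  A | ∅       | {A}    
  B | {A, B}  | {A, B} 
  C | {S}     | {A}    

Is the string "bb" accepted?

No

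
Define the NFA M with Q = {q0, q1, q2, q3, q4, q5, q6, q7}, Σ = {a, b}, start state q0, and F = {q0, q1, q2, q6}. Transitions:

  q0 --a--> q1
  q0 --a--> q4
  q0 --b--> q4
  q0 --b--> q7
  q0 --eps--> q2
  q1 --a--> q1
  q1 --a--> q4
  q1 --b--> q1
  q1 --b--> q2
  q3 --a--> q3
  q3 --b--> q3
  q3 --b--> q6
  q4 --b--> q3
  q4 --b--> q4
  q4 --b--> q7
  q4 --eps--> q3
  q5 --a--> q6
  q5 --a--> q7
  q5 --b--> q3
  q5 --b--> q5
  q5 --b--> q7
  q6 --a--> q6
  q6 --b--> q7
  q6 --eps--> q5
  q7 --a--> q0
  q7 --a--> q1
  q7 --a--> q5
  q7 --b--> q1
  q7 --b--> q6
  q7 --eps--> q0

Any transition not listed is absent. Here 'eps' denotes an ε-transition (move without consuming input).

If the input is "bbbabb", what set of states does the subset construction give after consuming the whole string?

Start: ε-closure({q0}) = {q0, q2}.
Read 'b': q0→{q4, q7}, q2→∅; union {q4, q7}; ε-closure = {q0, q2, q3, q4, q7}.
Read 'b': q0→{q4, q7}, q2→∅, q3→{q3, q6}, q4→{q3, q4, q7}, q7→{q1, q6}; union {q1, q3, q4, q6, q7}; ε-closure = {q0, q1, q2, q3, q4, q5, q6, q7}.
Read 'b': q0→{q4, q7}, q1→{q1, q2}, q2→∅, q3→{q3, q6}, q4→{q3, q4, q7}, q5→{q3, q5, q7}, q6→{q7}, q7→{q1, q6}; union {q1, q2, q3, q4, q5, q6, q7}; ε-closure = {q0, q1, q2, q3, q4, q5, q6, q7}.
Read 'a': q0→{q1, q4}, q1→{q1, q4}, q2→∅, q3→{q3}, q4→∅, q5→{q6, q7}, q6→{q6}, q7→{q0, q1, q5}; union {q0, q1, q3, q4, q5, q6, q7}; ε-closure = {q0, q1, q2, q3, q4, q5, q6, q7}.
Read 'b': q0→{q4, q7}, q1→{q1, q2}, q2→∅, q3→{q3, q6}, q4→{q3, q4, q7}, q5→{q3, q5, q7}, q6→{q7}, q7→{q1, q6}; union {q1, q2, q3, q4, q5, q6, q7}; ε-closure = {q0, q1, q2, q3, q4, q5, q6, q7}.
Read 'b': q0→{q4, q7}, q1→{q1, q2}, q2→∅, q3→{q3, q6}, q4→{q3, q4, q7}, q5→{q3, q5, q7}, q6→{q7}, q7→{q1, q6}; union {q1, q2, q3, q4, q5, q6, q7}; ε-closure = {q0, q1, q2, q3, q4, q5, q6, q7}.

{q0, q1, q2, q3, q4, q5, q6, q7}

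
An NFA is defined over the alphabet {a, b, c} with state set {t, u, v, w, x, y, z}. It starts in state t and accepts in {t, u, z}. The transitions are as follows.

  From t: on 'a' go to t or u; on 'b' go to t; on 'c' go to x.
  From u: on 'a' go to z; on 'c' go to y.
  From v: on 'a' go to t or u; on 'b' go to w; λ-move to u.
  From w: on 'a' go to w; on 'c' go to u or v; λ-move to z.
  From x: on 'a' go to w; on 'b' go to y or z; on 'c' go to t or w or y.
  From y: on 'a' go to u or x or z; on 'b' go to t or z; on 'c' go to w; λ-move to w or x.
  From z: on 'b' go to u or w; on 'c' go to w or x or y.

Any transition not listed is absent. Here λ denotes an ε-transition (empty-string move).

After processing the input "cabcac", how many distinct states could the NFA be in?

Start in {t}.
Read 'c': {t} → {x}.
Read 'a': {x} → {w, z}.
Read 'b': {w, z} → {u, w, z}.
Read 'c': {u, w, z} → {u, v, w, x, y, z}.
Read 'a': {u, v, w, x, y, z} → {t, u, w, x, z}.
Read 'c': {t, u, w, x, z} → {t, u, v, w, x, y, z}.
That set has 7 states.

7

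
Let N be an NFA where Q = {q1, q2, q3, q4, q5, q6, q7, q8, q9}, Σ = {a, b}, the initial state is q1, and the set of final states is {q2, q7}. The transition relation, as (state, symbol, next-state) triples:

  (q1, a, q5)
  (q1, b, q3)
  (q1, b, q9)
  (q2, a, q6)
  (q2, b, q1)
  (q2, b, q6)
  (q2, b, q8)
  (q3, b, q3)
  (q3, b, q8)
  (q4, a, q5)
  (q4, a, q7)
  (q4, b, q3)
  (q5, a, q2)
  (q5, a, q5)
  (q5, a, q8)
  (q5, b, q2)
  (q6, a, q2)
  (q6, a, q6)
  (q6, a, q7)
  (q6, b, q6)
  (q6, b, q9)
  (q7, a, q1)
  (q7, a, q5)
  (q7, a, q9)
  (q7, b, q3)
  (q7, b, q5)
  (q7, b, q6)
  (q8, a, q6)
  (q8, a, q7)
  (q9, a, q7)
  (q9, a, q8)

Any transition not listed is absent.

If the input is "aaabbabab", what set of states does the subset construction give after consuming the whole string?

{q1, q2, q3, q5, q6, q8, q9}

Start in {q1}.
Read 'a': q1→{q5}; now {q5}.
Read 'a': q5→{q2, q5, q8}; now {q2, q5, q8}.
Read 'a': q2→{q6}, q5→{q2, q5, q8}, q8→{q6, q7}; now {q2, q5, q6, q7, q8}.
Read 'b': q2→{q1, q6, q8}, q5→{q2}, q6→{q6, q9}, q7→{q3, q5, q6}, q8→∅; now {q1, q2, q3, q5, q6, q8, q9}.
Read 'b': q1→{q3, q9}, q2→{q1, q6, q8}, q3→{q3, q8}, q5→{q2}, q6→{q6, q9}, q8→∅, q9→∅; now {q1, q2, q3, q6, q8, q9}.
Read 'a': q1→{q5}, q2→{q6}, q3→∅, q6→{q2, q6, q7}, q8→{q6, q7}, q9→{q7, q8}; now {q2, q5, q6, q7, q8}.
Read 'b': q2→{q1, q6, q8}, q5→{q2}, q6→{q6, q9}, q7→{q3, q5, q6}, q8→∅; now {q1, q2, q3, q5, q6, q8, q9}.
Read 'a': q1→{q5}, q2→{q6}, q3→∅, q5→{q2, q5, q8}, q6→{q2, q6, q7}, q8→{q6, q7}, q9→{q7, q8}; now {q2, q5, q6, q7, q8}.
Read 'b': q2→{q1, q6, q8}, q5→{q2}, q6→{q6, q9}, q7→{q3, q5, q6}, q8→∅; now {q1, q2, q3, q5, q6, q8, q9}.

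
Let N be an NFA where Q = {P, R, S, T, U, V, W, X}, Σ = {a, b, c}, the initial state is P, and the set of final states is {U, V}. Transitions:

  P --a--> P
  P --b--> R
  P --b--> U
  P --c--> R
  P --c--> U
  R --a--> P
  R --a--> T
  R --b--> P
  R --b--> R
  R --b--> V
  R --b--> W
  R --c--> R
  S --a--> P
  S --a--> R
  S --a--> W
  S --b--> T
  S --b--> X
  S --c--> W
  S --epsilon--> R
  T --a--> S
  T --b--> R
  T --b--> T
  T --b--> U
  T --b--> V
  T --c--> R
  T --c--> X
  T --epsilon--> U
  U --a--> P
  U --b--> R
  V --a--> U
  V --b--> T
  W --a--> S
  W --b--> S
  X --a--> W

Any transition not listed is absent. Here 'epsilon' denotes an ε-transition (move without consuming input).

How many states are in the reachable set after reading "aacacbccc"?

Start in {P}.
Read 'a': P→{P}; now {P}.
Read 'a': P→{P}; now {P}.
Read 'c': P→{R, U}; now {R, U}.
Read 'a': R→{P, T}, U→{P}; union {P, T}; ε-closure = {P, T, U}.
Read 'c': P→{R, U}, T→{R, X}, U→∅; now {R, U, X}.
Read 'b': R→{P, R, V, W}, U→{R}, X→∅; now {P, R, V, W}.
Read 'c': P→{R, U}, R→{R}, V→∅, W→∅; now {R, U}.
Read 'c': R→{R}, U→∅; now {R}.
Read 'c': R→{R}; now {R}.
That set has 1 state.

1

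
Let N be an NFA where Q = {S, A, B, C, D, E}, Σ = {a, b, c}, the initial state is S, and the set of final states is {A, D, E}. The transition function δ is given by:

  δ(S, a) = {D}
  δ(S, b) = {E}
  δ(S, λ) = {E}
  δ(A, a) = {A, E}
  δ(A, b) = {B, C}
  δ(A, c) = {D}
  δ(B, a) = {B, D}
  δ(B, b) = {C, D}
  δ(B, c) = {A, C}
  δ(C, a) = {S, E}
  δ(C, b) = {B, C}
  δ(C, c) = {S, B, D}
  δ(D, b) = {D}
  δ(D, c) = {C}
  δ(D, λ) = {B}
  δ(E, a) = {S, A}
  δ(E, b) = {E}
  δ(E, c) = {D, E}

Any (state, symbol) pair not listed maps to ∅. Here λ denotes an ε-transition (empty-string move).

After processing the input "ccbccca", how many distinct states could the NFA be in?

Start: ε-closure({S}) = {S, E}.
Read 'c': S→∅, E→{D, E}; union {D, E}; ε-closure = {B, D, E}.
Read 'c': B→{A, C}, D→{C}, E→{D, E}; union {A, C, D, E}; ε-closure = {A, B, C, D, E}.
Read 'b': A→{B, C}, B→{C, D}, C→{B, C}, D→{D}, E→{E}; now {B, C, D, E}.
Read 'c': B→{A, C}, C→{S, B, D}, D→{C}, E→{D, E}; now {S, A, B, C, D, E}.
Read 'c': S→∅, A→{D}, B→{A, C}, C→{S, B, D}, D→{C}, E→{D, E}; now {S, A, B, C, D, E}.
Read 'c': S→∅, A→{D}, B→{A, C}, C→{S, B, D}, D→{C}, E→{D, E}; now {S, A, B, C, D, E}.
Read 'a': S→{D}, A→{A, E}, B→{B, D}, C→{S, E}, D→∅, E→{S, A}; now {S, A, B, D, E}.
That set has 5 states.

5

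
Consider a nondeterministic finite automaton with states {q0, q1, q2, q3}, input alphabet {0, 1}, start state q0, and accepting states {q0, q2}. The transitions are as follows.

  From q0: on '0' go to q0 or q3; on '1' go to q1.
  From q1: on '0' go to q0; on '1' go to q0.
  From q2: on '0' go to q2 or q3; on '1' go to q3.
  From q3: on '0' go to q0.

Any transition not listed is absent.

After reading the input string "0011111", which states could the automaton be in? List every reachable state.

{q1}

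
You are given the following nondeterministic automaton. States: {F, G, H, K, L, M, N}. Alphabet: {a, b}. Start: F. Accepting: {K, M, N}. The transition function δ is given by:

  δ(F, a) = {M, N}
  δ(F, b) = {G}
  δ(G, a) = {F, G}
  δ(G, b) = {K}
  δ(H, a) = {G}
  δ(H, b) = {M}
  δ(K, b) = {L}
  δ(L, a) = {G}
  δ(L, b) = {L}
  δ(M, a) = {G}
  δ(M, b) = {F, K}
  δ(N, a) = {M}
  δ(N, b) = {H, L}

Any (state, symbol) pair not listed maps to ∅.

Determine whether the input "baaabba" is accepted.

No

Start in {F}.
Read 'b': F→{G}; now {G}.
Read 'a': G→{F, G}; now {F, G}.
Read 'a': F→{M, N}, G→{F, G}; now {F, G, M, N}.
Read 'a': F→{M, N}, G→{F, G}, M→{G}, N→{M}; now {F, G, M, N}.
Read 'b': F→{G}, G→{K}, M→{F, K}, N→{H, L}; now {F, G, H, K, L}.
Read 'b': F→{G}, G→{K}, H→{M}, K→{L}, L→{L}; now {G, K, L, M}.
Read 'a': G→{F, G}, K→∅, L→{G}, M→{G}; now {F, G}.
The final set {F, G} contains no accepting state.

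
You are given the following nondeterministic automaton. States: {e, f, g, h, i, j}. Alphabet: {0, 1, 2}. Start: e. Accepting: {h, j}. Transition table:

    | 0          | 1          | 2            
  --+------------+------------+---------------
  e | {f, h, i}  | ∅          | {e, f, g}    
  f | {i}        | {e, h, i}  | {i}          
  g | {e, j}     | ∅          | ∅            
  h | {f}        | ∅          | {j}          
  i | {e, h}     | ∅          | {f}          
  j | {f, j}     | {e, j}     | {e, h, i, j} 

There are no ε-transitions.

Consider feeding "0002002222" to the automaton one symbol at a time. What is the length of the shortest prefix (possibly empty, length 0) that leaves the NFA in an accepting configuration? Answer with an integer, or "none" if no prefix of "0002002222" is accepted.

Start in {e}.
Read '0': e→{f, h, i}; now {f, h, i}.
None of the earlier sets intersect F, but {f, h, i} does.

1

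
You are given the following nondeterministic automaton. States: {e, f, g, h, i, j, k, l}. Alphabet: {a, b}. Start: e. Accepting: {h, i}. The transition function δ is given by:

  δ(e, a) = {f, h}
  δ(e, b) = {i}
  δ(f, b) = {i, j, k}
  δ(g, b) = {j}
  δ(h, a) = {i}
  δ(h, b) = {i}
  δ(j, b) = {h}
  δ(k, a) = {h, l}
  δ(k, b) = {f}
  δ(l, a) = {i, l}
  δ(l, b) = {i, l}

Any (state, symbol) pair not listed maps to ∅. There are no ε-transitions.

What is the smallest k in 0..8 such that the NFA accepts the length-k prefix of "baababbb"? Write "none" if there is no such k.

1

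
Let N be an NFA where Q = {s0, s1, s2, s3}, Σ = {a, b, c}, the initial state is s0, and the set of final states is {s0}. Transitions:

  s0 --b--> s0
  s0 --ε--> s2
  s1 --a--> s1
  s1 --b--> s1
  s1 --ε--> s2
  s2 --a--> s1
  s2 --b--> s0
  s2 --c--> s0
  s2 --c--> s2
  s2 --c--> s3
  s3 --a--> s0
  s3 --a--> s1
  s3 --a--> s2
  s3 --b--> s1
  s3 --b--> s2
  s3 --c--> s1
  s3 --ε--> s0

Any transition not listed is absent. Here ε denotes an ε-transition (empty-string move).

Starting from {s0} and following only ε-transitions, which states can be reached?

{s0, s2}

Begin with {s0}.
ε-move s0 → s2; add s2.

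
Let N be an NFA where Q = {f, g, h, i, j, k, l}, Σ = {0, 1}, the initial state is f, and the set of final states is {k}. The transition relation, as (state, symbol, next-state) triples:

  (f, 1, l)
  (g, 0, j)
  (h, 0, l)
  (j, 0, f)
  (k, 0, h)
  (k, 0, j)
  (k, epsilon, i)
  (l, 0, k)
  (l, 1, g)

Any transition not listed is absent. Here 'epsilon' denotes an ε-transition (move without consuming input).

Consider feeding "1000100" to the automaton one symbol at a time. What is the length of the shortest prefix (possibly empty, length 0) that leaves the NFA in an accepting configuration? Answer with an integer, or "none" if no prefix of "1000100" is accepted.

2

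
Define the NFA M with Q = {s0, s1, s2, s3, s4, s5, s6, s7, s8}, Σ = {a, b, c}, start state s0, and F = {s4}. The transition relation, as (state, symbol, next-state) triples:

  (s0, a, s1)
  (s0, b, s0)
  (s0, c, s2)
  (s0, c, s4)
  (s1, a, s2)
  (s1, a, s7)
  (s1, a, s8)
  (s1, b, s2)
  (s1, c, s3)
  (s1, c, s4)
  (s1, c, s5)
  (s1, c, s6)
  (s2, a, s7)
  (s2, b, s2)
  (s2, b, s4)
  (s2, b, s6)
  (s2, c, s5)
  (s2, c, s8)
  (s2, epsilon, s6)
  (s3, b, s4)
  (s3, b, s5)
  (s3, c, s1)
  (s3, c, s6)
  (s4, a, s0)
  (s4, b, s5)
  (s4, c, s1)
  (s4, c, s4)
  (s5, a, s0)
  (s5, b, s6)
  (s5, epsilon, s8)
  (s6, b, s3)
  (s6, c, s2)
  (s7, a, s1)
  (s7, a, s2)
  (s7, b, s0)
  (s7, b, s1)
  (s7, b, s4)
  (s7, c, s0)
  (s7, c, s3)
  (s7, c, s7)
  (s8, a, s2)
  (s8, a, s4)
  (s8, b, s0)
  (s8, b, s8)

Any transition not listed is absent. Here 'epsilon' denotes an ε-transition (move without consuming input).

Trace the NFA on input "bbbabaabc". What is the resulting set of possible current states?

Start in {s0}.
Read 'b': s0→{s0}; now {s0}.
Read 'b': s0→{s0}; now {s0}.
Read 'b': s0→{s0}; now {s0}.
Read 'a': s0→{s1}; now {s1}.
Read 'b': s1→{s2}; union {s2}; ε-closure = {s2, s6}.
Read 'a': s2→{s7}, s6→∅; now {s7}.
Read 'a': s7→{s1, s2}; union {s1, s2}; ε-closure = {s1, s2, s6}.
Read 'b': s1→{s2}, s2→{s2, s4, s6}, s6→{s3}; now {s2, s3, s4, s6}.
Read 'c': s2→{s5, s8}, s3→{s1, s6}, s4→{s1, s4}, s6→{s2}; now {s1, s2, s4, s5, s6, s8}.

{s1, s2, s4, s5, s6, s8}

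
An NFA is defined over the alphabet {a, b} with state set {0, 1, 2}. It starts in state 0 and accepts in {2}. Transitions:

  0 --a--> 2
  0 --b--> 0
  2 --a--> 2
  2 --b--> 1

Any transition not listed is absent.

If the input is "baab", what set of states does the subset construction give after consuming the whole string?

Start in {0}.
Read 'b': {0} → {0}.
Read 'a': {0} → {2}.
Read 'a': {2} → {2}.
Read 'b': {2} → {1}.

{1}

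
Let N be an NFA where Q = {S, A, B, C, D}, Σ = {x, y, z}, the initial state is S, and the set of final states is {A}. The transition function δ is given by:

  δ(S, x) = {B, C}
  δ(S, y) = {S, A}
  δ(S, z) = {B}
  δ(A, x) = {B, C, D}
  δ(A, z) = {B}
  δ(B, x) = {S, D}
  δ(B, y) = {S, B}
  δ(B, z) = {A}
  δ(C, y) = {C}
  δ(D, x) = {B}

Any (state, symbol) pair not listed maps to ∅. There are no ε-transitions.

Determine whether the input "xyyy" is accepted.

Start in {S}.
Read 'x': {S} → {B, C}.
Read 'y': {B, C} → {S, B, C}.
Read 'y': {S, B, C} → {S, A, B, C}.
Read 'y': {S, A, B, C} → {S, A, B, C}.
The final set {S, A, B, C} contains the accepting state A.

Yes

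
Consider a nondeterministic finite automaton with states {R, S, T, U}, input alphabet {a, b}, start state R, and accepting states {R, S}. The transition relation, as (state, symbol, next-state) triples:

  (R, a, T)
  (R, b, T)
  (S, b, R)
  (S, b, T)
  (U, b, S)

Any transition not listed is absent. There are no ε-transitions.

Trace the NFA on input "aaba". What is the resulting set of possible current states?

Start in {R}.
Read 'a': R→{T}; now {T}.
Read 'a': T→∅; now ∅.
The set is empty and remains empty for the remaining 2 symbols.

∅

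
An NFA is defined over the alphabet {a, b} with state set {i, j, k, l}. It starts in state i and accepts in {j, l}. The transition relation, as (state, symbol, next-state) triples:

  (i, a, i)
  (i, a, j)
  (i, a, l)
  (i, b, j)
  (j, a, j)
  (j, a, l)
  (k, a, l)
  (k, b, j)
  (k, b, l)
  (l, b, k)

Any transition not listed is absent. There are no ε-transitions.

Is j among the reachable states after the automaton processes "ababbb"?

No

Start in {i}.
Read 'a': i→{i, j, l}; now {i, j, l}.
Read 'b': i→{j}, j→∅, l→{k}; now {j, k}.
Read 'a': j→{j, l}, k→{l}; now {j, l}.
Read 'b': j→∅, l→{k}; now {k}.
Read 'b': k→{j, l}; now {j, l}.
Read 'b': j→∅, l→{k}; now {k}.
State j is not in {k}.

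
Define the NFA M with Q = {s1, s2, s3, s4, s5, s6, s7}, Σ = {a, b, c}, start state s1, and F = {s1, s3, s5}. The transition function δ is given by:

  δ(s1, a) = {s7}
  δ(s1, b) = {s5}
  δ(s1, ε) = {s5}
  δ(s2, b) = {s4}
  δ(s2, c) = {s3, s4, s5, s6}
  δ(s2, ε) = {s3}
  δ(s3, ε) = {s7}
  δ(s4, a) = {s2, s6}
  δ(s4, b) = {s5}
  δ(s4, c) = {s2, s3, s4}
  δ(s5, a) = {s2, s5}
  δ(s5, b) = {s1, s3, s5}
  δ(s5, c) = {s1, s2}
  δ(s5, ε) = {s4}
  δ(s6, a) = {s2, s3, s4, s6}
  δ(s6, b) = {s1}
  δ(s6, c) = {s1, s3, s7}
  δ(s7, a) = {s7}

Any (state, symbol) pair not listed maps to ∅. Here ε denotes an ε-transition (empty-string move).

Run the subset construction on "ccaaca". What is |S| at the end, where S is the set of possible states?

Start: ε-closure({s1}) = {s1, s4, s5}.
Read 'c': s1→∅, s4→{s2, s3, s4}, s5→{s1, s2}; union {s1, s2, s3, s4}; ε-closure = {s1, s2, s3, s4, s5, s7}.
Read 'c': s1→∅, s2→{s3, s4, s5, s6}, s3→∅, s4→{s2, s3, s4}, s5→{s1, s2}, s7→∅; union {s1, s2, s3, s4, s5, s6}; ε-closure = {s1, s2, s3, s4, s5, s6, s7}.
Read 'a': s1→{s7}, s2→∅, s3→∅, s4→{s2, s6}, s5→{s2, s5}, s6→{s2, s3, s4, s6}, s7→{s7}; now {s2, s3, s4, s5, s6, s7}.
Read 'a': s2→∅, s3→∅, s4→{s2, s6}, s5→{s2, s5}, s6→{s2, s3, s4, s6}, s7→{s7}; now {s2, s3, s4, s5, s6, s7}.
Read 'c': s2→{s3, s4, s5, s6}, s3→∅, s4→{s2, s3, s4}, s5→{s1, s2}, s6→{s1, s3, s7}, s7→∅; now {s1, s2, s3, s4, s5, s6, s7}.
Read 'a': s1→{s7}, s2→∅, s3→∅, s4→{s2, s6}, s5→{s2, s5}, s6→{s2, s3, s4, s6}, s7→{s7}; now {s2, s3, s4, s5, s6, s7}.
That set has 6 states.

6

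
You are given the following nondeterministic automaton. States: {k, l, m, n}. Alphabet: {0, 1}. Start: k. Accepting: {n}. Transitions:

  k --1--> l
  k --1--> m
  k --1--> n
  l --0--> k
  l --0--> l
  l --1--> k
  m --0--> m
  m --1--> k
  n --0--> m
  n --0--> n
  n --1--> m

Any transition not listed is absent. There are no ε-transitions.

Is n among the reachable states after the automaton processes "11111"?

Start in {k}.
Read '1': k→{l, m, n}; now {l, m, n}.
Read '1': l→{k}, m→{k}, n→{m}; now {k, m}.
Read '1': k→{l, m, n}, m→{k}; now {k, l, m, n}.
Read '1': k→{l, m, n}, l→{k}, m→{k}, n→{m}; now {k, l, m, n}.
Read '1': k→{l, m, n}, l→{k}, m→{k}, n→{m}; now {k, l, m, n}.
State n is in {k, l, m, n}.

Yes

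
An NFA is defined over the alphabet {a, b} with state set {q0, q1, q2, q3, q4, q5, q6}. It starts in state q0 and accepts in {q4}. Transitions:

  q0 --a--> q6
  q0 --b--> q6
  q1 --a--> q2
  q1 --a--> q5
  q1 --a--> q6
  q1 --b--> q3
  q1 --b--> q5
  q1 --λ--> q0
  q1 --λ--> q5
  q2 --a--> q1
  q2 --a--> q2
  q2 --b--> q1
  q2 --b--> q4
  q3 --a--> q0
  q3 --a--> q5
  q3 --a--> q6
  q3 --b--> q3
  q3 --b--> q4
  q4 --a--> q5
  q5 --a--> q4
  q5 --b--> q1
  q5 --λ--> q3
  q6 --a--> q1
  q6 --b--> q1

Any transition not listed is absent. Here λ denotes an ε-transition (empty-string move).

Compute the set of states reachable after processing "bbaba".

{q0, q1, q2, q3, q4, q5, q6}

Start in {q0}.
Read 'b': {q0} → {q6}.
Read 'b': {q6} → {q0, q1, q3, q5}.
Read 'a': {q0, q1, q3, q5} → {q0, q2, q3, q4, q5, q6}.
Read 'b': {q0, q2, q3, q4, q5, q6} → {q0, q1, q3, q4, q5, q6}.
Read 'a': {q0, q1, q3, q4, q5, q6} → {q0, q1, q2, q3, q4, q5, q6}.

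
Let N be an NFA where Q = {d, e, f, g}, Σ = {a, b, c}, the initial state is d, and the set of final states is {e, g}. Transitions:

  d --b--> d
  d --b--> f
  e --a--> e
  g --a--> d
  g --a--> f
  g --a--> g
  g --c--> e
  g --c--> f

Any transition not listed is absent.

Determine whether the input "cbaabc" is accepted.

No

Start in {d}.
Read 'c': d→∅; now ∅.
The set is empty and remains empty for the remaining 5 symbols.
The final set ∅ contains no accepting state.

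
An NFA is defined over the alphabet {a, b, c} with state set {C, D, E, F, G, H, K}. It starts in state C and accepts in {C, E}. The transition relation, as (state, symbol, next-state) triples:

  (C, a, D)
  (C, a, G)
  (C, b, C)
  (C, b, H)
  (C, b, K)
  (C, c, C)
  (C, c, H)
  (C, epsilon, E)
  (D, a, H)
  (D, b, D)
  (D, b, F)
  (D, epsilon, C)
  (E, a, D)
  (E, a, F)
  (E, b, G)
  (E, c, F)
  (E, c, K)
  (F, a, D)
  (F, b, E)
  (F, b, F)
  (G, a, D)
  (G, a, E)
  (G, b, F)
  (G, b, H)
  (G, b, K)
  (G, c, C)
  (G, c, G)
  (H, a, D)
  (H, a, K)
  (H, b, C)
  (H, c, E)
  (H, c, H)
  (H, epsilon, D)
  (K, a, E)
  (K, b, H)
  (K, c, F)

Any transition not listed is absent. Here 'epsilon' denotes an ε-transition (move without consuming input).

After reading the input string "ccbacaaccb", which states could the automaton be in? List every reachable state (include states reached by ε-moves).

Start: ε-closure({C}) = {C, E}.
Read 'c': C→{C, H}, E→{F, K}; union {C, F, H, K}; ε-closure = {C, D, E, F, H, K}.
Read 'c': C→{C, H}, D→∅, E→{F, K}, F→∅, H→{E, H}, K→{F}; union {C, E, F, H, K}; ε-closure = {C, D, E, F, H, K}.
Read 'b': C→{C, H, K}, D→{D, F}, E→{G}, F→{E, F}, H→{C}, K→{H}; now {C, D, E, F, G, H, K}.
Read 'a': C→{D, G}, D→{H}, E→{D, F}, F→{D}, G→{D, E}, H→{D, K}, K→{E}; union {D, E, F, G, H, K}; ε-closure = {C, D, E, F, G, H, K}.
Read 'c': C→{C, H}, D→∅, E→{F, K}, F→∅, G→{C, G}, H→{E, H}, K→{F}; union {C, E, F, G, H, K}; ε-closure = {C, D, E, F, G, H, K}.
Read 'a': C→{D, G}, D→{H}, E→{D, F}, F→{D}, G→{D, E}, H→{D, K}, K→{E}; union {D, E, F, G, H, K}; ε-closure = {C, D, E, F, G, H, K}.
Read 'a': C→{D, G}, D→{H}, E→{D, F}, F→{D}, G→{D, E}, H→{D, K}, K→{E}; union {D, E, F, G, H, K}; ε-closure = {C, D, E, F, G, H, K}.
Read 'c': C→{C, H}, D→∅, E→{F, K}, F→∅, G→{C, G}, H→{E, H}, K→{F}; union {C, E, F, G, H, K}; ε-closure = {C, D, E, F, G, H, K}.
Read 'c': C→{C, H}, D→∅, E→{F, K}, F→∅, G→{C, G}, H→{E, H}, K→{F}; union {C, E, F, G, H, K}; ε-closure = {C, D, E, F, G, H, K}.
Read 'b': C→{C, H, K}, D→{D, F}, E→{G}, F→{E, F}, G→{F, H, K}, H→{C}, K→{H}; now {C, D, E, F, G, H, K}.

{C, D, E, F, G, H, K}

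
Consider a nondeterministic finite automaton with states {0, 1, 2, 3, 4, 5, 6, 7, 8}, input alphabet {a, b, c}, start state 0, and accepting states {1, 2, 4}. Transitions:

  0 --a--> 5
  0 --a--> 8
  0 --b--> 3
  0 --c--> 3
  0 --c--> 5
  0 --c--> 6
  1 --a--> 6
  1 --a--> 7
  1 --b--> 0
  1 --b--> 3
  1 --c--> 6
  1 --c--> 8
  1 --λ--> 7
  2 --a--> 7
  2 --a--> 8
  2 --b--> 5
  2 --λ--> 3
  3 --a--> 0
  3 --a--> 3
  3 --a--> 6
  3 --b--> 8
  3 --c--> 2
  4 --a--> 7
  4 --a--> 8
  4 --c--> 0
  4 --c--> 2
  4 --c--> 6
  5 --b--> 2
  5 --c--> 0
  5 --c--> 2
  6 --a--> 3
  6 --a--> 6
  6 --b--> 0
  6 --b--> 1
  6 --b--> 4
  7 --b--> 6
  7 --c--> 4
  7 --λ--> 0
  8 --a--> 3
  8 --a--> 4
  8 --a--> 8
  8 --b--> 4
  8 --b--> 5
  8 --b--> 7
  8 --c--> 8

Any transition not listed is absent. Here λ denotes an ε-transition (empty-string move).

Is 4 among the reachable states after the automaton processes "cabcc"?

No

Start in {0}.
Read 'c': 0→{3, 5, 6}; now {3, 5, 6}.
Read 'a': 3→{0, 3, 6}, 5→∅, 6→{3, 6}; now {0, 3, 6}.
Read 'b': 0→{3}, 3→{8}, 6→{0, 1, 4}; union {0, 1, 3, 4, 8}; ε-closure = {0, 1, 3, 4, 7, 8}.
Read 'c': 0→{3, 5, 6}, 1→{6, 8}, 3→{2}, 4→{0, 2, 6}, 7→{4}, 8→{8}; now {0, 2, 3, 4, 5, 6, 8}.
Read 'c': 0→{3, 5, 6}, 2→∅, 3→{2}, 4→{0, 2, 6}, 5→{0, 2}, 6→∅, 8→{8}; now {0, 2, 3, 5, 6, 8}.
State 4 is not in {0, 2, 3, 5, 6, 8}.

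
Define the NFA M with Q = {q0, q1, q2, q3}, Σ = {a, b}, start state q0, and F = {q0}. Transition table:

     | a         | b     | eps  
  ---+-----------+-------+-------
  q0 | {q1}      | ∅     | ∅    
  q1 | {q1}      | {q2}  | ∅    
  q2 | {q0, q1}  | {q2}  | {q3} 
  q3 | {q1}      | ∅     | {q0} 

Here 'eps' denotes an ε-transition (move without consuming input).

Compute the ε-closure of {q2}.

{q0, q2, q3}

Begin with {q2}.
ε-move q2 → q3; add q3.
ε-move q3 → q0; add q0.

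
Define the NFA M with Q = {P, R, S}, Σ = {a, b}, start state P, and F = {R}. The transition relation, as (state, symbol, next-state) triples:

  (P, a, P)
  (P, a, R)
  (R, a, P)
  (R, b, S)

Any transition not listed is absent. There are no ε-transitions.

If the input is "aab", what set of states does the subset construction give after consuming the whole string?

{S}

Start in {P}.
Read 'a': P→{P, R}; now {P, R}.
Read 'a': P→{P, R}, R→{P}; now {P, R}.
Read 'b': P→∅, R→{S}; now {S}.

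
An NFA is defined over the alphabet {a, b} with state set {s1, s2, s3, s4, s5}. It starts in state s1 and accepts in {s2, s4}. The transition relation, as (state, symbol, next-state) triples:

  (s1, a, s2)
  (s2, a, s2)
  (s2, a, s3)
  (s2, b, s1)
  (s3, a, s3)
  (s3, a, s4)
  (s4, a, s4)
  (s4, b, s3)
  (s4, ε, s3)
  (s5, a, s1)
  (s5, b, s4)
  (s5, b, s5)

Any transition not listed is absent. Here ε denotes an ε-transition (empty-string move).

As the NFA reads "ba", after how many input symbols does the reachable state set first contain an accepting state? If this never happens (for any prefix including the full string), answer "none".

Start in {s1}.
Read 'b': {s1} → ∅.
The set is empty and remains empty for the remaining 1 symbol.
No reachable set along the way intersects F.

none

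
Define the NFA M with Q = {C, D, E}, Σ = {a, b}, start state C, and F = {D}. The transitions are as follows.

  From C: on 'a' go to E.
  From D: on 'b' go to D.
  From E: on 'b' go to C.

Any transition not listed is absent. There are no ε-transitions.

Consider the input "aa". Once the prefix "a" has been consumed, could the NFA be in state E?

Yes

Start in {C}.
Read 'a': {C} → {E}.
State E is in {E}.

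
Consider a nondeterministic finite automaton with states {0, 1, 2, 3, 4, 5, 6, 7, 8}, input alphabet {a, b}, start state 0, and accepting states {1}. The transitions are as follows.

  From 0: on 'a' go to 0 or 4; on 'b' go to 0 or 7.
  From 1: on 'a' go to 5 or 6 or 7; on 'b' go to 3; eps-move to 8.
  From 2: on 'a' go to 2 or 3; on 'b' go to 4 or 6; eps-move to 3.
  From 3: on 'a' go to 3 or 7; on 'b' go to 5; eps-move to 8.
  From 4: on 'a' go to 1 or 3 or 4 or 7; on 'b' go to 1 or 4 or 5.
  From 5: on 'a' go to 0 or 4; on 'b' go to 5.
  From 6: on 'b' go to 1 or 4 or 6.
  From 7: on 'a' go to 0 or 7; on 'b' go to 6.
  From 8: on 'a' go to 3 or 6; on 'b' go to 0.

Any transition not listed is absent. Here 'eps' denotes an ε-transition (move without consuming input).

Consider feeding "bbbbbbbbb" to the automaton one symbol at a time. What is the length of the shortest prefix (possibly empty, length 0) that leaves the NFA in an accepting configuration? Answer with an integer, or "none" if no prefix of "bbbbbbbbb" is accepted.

3

Start in {0}.
Read 'b': 0→{0, 7}; now {0, 7}.
Read 'b': 0→{0, 7}, 7→{6}; now {0, 6, 7}.
Read 'b': 0→{0, 7}, 6→{1, 4, 6}, 7→{6}; union {0, 1, 4, 6, 7}; ε-closure = {0, 1, 4, 6, 7, 8}.
None of the earlier sets intersect F, but {0, 1, 4, 6, 7, 8} does.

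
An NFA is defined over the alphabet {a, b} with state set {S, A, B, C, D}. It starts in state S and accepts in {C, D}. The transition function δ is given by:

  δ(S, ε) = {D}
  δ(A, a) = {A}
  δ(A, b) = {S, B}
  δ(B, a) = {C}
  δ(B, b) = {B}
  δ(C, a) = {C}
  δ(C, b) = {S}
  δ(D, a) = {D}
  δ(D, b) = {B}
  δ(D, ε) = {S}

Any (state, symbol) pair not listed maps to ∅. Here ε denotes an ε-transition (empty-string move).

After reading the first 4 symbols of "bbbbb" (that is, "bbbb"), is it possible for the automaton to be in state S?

Start: ε-closure({S}) = {S, D}.
Read 'b': {S, D} → {B}.
Read 'b': {B} → {B}.
Read 'b': {B} → {B}.
Read 'b': {B} → {B}.
State S is not in {B}.

No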